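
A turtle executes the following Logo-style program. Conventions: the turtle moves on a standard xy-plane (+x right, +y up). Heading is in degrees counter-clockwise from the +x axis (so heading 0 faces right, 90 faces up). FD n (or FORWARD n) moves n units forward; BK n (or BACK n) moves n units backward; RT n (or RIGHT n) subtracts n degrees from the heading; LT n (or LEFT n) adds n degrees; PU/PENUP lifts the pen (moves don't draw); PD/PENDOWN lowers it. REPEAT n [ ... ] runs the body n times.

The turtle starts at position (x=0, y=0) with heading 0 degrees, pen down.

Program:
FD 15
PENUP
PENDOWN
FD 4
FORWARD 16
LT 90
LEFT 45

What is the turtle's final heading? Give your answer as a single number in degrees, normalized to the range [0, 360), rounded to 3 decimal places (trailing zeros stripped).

Answer: 135

Derivation:
Executing turtle program step by step:
Start: pos=(0,0), heading=0, pen down
FD 15: (0,0) -> (15,0) [heading=0, draw]
PU: pen up
PD: pen down
FD 4: (15,0) -> (19,0) [heading=0, draw]
FD 16: (19,0) -> (35,0) [heading=0, draw]
LT 90: heading 0 -> 90
LT 45: heading 90 -> 135
Final: pos=(35,0), heading=135, 3 segment(s) drawn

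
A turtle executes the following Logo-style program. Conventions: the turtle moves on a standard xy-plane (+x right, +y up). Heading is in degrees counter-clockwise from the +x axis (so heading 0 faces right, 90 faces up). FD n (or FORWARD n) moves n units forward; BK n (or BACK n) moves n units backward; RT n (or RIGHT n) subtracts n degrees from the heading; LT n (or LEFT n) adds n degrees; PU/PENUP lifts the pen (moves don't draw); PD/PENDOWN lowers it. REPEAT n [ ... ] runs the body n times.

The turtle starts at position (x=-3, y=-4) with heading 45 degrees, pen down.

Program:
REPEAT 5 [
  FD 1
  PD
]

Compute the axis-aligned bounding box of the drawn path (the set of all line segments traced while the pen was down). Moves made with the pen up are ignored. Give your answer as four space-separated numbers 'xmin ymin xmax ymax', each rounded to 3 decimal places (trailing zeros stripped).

Answer: -3 -4 0.536 -0.464

Derivation:
Executing turtle program step by step:
Start: pos=(-3,-4), heading=45, pen down
REPEAT 5 [
  -- iteration 1/5 --
  FD 1: (-3,-4) -> (-2.293,-3.293) [heading=45, draw]
  PD: pen down
  -- iteration 2/5 --
  FD 1: (-2.293,-3.293) -> (-1.586,-2.586) [heading=45, draw]
  PD: pen down
  -- iteration 3/5 --
  FD 1: (-1.586,-2.586) -> (-0.879,-1.879) [heading=45, draw]
  PD: pen down
  -- iteration 4/5 --
  FD 1: (-0.879,-1.879) -> (-0.172,-1.172) [heading=45, draw]
  PD: pen down
  -- iteration 5/5 --
  FD 1: (-0.172,-1.172) -> (0.536,-0.464) [heading=45, draw]
  PD: pen down
]
Final: pos=(0.536,-0.464), heading=45, 5 segment(s) drawn

Segment endpoints: x in {-3, -2.293, -1.586, -0.879, -0.172, 0.536}, y in {-4, -3.293, -2.586, -1.879, -1.172, -0.464}
xmin=-3, ymin=-4, xmax=0.536, ymax=-0.464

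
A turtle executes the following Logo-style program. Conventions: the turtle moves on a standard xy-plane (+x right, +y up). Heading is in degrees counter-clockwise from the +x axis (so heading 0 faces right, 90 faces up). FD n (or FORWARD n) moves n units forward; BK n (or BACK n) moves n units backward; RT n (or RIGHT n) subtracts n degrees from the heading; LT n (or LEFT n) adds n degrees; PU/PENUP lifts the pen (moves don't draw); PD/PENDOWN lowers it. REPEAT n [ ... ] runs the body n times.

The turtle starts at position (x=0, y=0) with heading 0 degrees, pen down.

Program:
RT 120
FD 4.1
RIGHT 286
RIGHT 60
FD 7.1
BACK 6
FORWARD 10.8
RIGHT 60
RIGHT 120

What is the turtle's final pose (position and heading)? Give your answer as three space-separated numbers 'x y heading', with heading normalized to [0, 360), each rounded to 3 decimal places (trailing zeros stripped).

Answer: -5.33 -14.99 74

Derivation:
Executing turtle program step by step:
Start: pos=(0,0), heading=0, pen down
RT 120: heading 0 -> 240
FD 4.1: (0,0) -> (-2.05,-3.551) [heading=240, draw]
RT 286: heading 240 -> 314
RT 60: heading 314 -> 254
FD 7.1: (-2.05,-3.551) -> (-4.007,-10.376) [heading=254, draw]
BK 6: (-4.007,-10.376) -> (-2.353,-4.608) [heading=254, draw]
FD 10.8: (-2.353,-4.608) -> (-5.33,-14.99) [heading=254, draw]
RT 60: heading 254 -> 194
RT 120: heading 194 -> 74
Final: pos=(-5.33,-14.99), heading=74, 4 segment(s) drawn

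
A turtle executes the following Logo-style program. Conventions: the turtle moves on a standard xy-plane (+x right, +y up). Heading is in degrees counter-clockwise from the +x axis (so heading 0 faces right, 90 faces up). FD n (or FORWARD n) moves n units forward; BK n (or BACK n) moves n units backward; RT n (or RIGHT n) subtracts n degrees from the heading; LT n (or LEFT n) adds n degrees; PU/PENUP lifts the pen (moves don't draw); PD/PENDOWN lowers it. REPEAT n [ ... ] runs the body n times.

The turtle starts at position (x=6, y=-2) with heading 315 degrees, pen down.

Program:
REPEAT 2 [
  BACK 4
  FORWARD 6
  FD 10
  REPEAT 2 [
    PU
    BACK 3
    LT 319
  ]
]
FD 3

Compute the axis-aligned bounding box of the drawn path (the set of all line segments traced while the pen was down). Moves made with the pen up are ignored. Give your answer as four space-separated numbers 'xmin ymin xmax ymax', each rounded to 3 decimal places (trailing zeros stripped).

Executing turtle program step by step:
Start: pos=(6,-2), heading=315, pen down
REPEAT 2 [
  -- iteration 1/2 --
  BK 4: (6,-2) -> (3.172,0.828) [heading=315, draw]
  FD 6: (3.172,0.828) -> (7.414,-3.414) [heading=315, draw]
  FD 10: (7.414,-3.414) -> (14.485,-10.485) [heading=315, draw]
  REPEAT 2 [
    -- iteration 1/2 --
    PU: pen up
    BK 3: (14.485,-10.485) -> (12.364,-8.364) [heading=315, move]
    LT 319: heading 315 -> 274
    -- iteration 2/2 --
    PU: pen up
    BK 3: (12.364,-8.364) -> (12.155,-5.371) [heading=274, move]
    LT 319: heading 274 -> 233
  ]
  -- iteration 2/2 --
  BK 4: (12.155,-5.371) -> (14.562,-2.177) [heading=233, move]
  FD 6: (14.562,-2.177) -> (10.951,-6.969) [heading=233, move]
  FD 10: (10.951,-6.969) -> (4.933,-14.955) [heading=233, move]
  REPEAT 2 [
    -- iteration 1/2 --
    PU: pen up
    BK 3: (4.933,-14.955) -> (6.738,-12.559) [heading=233, move]
    LT 319: heading 233 -> 192
    -- iteration 2/2 --
    PU: pen up
    BK 3: (6.738,-12.559) -> (9.673,-11.935) [heading=192, move]
    LT 319: heading 192 -> 151
  ]
]
FD 3: (9.673,-11.935) -> (7.049,-10.481) [heading=151, move]
Final: pos=(7.049,-10.481), heading=151, 3 segment(s) drawn

Segment endpoints: x in {3.172, 6, 7.414, 14.485}, y in {-10.485, -3.414, -2, 0.828}
xmin=3.172, ymin=-10.485, xmax=14.485, ymax=0.828

Answer: 3.172 -10.485 14.485 0.828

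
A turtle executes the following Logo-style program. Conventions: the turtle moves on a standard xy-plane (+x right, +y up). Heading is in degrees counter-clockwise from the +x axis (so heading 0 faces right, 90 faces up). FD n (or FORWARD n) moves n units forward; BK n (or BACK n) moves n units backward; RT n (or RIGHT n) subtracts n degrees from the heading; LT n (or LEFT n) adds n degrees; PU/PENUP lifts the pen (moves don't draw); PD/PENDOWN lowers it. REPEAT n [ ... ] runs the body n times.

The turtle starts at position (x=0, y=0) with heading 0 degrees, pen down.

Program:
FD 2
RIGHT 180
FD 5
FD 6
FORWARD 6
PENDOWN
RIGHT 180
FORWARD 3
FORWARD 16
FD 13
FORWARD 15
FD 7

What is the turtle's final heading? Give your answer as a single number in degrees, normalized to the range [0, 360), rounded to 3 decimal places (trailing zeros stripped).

Executing turtle program step by step:
Start: pos=(0,0), heading=0, pen down
FD 2: (0,0) -> (2,0) [heading=0, draw]
RT 180: heading 0 -> 180
FD 5: (2,0) -> (-3,0) [heading=180, draw]
FD 6: (-3,0) -> (-9,0) [heading=180, draw]
FD 6: (-9,0) -> (-15,0) [heading=180, draw]
PD: pen down
RT 180: heading 180 -> 0
FD 3: (-15,0) -> (-12,0) [heading=0, draw]
FD 16: (-12,0) -> (4,0) [heading=0, draw]
FD 13: (4,0) -> (17,0) [heading=0, draw]
FD 15: (17,0) -> (32,0) [heading=0, draw]
FD 7: (32,0) -> (39,0) [heading=0, draw]
Final: pos=(39,0), heading=0, 9 segment(s) drawn

Answer: 0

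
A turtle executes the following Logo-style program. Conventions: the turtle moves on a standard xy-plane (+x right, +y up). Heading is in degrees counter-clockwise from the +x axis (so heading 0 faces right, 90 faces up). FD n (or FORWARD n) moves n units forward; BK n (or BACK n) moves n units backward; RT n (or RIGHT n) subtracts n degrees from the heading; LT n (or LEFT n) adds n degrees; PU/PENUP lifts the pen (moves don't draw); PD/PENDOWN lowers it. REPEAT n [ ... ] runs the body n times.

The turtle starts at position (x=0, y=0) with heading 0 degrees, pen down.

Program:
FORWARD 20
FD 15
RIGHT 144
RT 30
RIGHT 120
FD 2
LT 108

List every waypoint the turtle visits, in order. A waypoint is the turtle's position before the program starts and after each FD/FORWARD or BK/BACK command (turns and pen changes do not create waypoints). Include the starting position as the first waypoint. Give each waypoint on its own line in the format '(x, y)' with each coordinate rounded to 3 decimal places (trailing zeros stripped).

Answer: (0, 0)
(20, 0)
(35, 0)
(35.813, 1.827)

Derivation:
Executing turtle program step by step:
Start: pos=(0,0), heading=0, pen down
FD 20: (0,0) -> (20,0) [heading=0, draw]
FD 15: (20,0) -> (35,0) [heading=0, draw]
RT 144: heading 0 -> 216
RT 30: heading 216 -> 186
RT 120: heading 186 -> 66
FD 2: (35,0) -> (35.813,1.827) [heading=66, draw]
LT 108: heading 66 -> 174
Final: pos=(35.813,1.827), heading=174, 3 segment(s) drawn
Waypoints (4 total):
(0, 0)
(20, 0)
(35, 0)
(35.813, 1.827)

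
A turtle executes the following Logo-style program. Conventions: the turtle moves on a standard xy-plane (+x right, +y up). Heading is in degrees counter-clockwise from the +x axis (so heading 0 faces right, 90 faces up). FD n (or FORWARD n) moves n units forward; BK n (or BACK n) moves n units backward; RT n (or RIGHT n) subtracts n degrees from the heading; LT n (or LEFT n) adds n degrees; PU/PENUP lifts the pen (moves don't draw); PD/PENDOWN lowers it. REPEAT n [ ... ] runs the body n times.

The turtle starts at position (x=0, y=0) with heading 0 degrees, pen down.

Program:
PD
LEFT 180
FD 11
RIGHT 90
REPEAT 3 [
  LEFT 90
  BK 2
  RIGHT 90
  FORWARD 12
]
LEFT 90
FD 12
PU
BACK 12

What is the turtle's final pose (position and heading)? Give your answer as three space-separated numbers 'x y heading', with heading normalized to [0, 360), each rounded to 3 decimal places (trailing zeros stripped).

Answer: -5 36 180

Derivation:
Executing turtle program step by step:
Start: pos=(0,0), heading=0, pen down
PD: pen down
LT 180: heading 0 -> 180
FD 11: (0,0) -> (-11,0) [heading=180, draw]
RT 90: heading 180 -> 90
REPEAT 3 [
  -- iteration 1/3 --
  LT 90: heading 90 -> 180
  BK 2: (-11,0) -> (-9,0) [heading=180, draw]
  RT 90: heading 180 -> 90
  FD 12: (-9,0) -> (-9,12) [heading=90, draw]
  -- iteration 2/3 --
  LT 90: heading 90 -> 180
  BK 2: (-9,12) -> (-7,12) [heading=180, draw]
  RT 90: heading 180 -> 90
  FD 12: (-7,12) -> (-7,24) [heading=90, draw]
  -- iteration 3/3 --
  LT 90: heading 90 -> 180
  BK 2: (-7,24) -> (-5,24) [heading=180, draw]
  RT 90: heading 180 -> 90
  FD 12: (-5,24) -> (-5,36) [heading=90, draw]
]
LT 90: heading 90 -> 180
FD 12: (-5,36) -> (-17,36) [heading=180, draw]
PU: pen up
BK 12: (-17,36) -> (-5,36) [heading=180, move]
Final: pos=(-5,36), heading=180, 8 segment(s) drawn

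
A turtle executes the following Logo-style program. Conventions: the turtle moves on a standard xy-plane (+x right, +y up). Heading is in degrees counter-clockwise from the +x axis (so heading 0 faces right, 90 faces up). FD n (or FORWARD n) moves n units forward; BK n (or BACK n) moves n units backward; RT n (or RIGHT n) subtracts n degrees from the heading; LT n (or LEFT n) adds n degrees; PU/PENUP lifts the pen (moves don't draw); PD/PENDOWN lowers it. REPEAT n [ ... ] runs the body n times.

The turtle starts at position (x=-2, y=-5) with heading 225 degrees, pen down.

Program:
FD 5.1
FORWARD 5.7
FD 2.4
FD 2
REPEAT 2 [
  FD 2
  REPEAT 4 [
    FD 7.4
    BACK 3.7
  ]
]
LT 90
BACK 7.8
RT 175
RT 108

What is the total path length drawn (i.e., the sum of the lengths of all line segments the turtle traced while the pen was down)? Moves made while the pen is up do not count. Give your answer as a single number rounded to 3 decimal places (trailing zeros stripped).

Answer: 115.8

Derivation:
Executing turtle program step by step:
Start: pos=(-2,-5), heading=225, pen down
FD 5.1: (-2,-5) -> (-5.606,-8.606) [heading=225, draw]
FD 5.7: (-5.606,-8.606) -> (-9.637,-12.637) [heading=225, draw]
FD 2.4: (-9.637,-12.637) -> (-11.334,-14.334) [heading=225, draw]
FD 2: (-11.334,-14.334) -> (-12.748,-15.748) [heading=225, draw]
REPEAT 2 [
  -- iteration 1/2 --
  FD 2: (-12.748,-15.748) -> (-14.162,-17.162) [heading=225, draw]
  REPEAT 4 [
    -- iteration 1/4 --
    FD 7.4: (-14.162,-17.162) -> (-19.395,-22.395) [heading=225, draw]
    BK 3.7: (-19.395,-22.395) -> (-16.779,-19.779) [heading=225, draw]
    -- iteration 2/4 --
    FD 7.4: (-16.779,-19.779) -> (-22.011,-25.011) [heading=225, draw]
    BK 3.7: (-22.011,-25.011) -> (-19.395,-22.395) [heading=225, draw]
    -- iteration 3/4 --
    FD 7.4: (-19.395,-22.395) -> (-24.627,-27.627) [heading=225, draw]
    BK 3.7: (-24.627,-27.627) -> (-22.011,-25.011) [heading=225, draw]
    -- iteration 4/4 --
    FD 7.4: (-22.011,-25.011) -> (-27.244,-30.244) [heading=225, draw]
    BK 3.7: (-27.244,-30.244) -> (-24.627,-27.627) [heading=225, draw]
  ]
  -- iteration 2/2 --
  FD 2: (-24.627,-27.627) -> (-26.042,-29.042) [heading=225, draw]
  REPEAT 4 [
    -- iteration 1/4 --
    FD 7.4: (-26.042,-29.042) -> (-31.274,-34.274) [heading=225, draw]
    BK 3.7: (-31.274,-34.274) -> (-28.658,-31.658) [heading=225, draw]
    -- iteration 2/4 --
    FD 7.4: (-28.658,-31.658) -> (-33.891,-36.891) [heading=225, draw]
    BK 3.7: (-33.891,-36.891) -> (-31.274,-34.274) [heading=225, draw]
    -- iteration 3/4 --
    FD 7.4: (-31.274,-34.274) -> (-36.507,-39.507) [heading=225, draw]
    BK 3.7: (-36.507,-39.507) -> (-33.891,-36.891) [heading=225, draw]
    -- iteration 4/4 --
    FD 7.4: (-33.891,-36.891) -> (-39.123,-42.123) [heading=225, draw]
    BK 3.7: (-39.123,-42.123) -> (-36.507,-39.507) [heading=225, draw]
  ]
]
LT 90: heading 225 -> 315
BK 7.8: (-36.507,-39.507) -> (-42.022,-33.991) [heading=315, draw]
RT 175: heading 315 -> 140
RT 108: heading 140 -> 32
Final: pos=(-42.022,-33.991), heading=32, 23 segment(s) drawn

Segment lengths:
  seg 1: (-2,-5) -> (-5.606,-8.606), length = 5.1
  seg 2: (-5.606,-8.606) -> (-9.637,-12.637), length = 5.7
  seg 3: (-9.637,-12.637) -> (-11.334,-14.334), length = 2.4
  seg 4: (-11.334,-14.334) -> (-12.748,-15.748), length = 2
  seg 5: (-12.748,-15.748) -> (-14.162,-17.162), length = 2
  seg 6: (-14.162,-17.162) -> (-19.395,-22.395), length = 7.4
  seg 7: (-19.395,-22.395) -> (-16.779,-19.779), length = 3.7
  seg 8: (-16.779,-19.779) -> (-22.011,-25.011), length = 7.4
  seg 9: (-22.011,-25.011) -> (-19.395,-22.395), length = 3.7
  seg 10: (-19.395,-22.395) -> (-24.627,-27.627), length = 7.4
  seg 11: (-24.627,-27.627) -> (-22.011,-25.011), length = 3.7
  seg 12: (-22.011,-25.011) -> (-27.244,-30.244), length = 7.4
  seg 13: (-27.244,-30.244) -> (-24.627,-27.627), length = 3.7
  seg 14: (-24.627,-27.627) -> (-26.042,-29.042), length = 2
  seg 15: (-26.042,-29.042) -> (-31.274,-34.274), length = 7.4
  seg 16: (-31.274,-34.274) -> (-28.658,-31.658), length = 3.7
  seg 17: (-28.658,-31.658) -> (-33.891,-36.891), length = 7.4
  seg 18: (-33.891,-36.891) -> (-31.274,-34.274), length = 3.7
  seg 19: (-31.274,-34.274) -> (-36.507,-39.507), length = 7.4
  seg 20: (-36.507,-39.507) -> (-33.891,-36.891), length = 3.7
  seg 21: (-33.891,-36.891) -> (-39.123,-42.123), length = 7.4
  seg 22: (-39.123,-42.123) -> (-36.507,-39.507), length = 3.7
  seg 23: (-36.507,-39.507) -> (-42.022,-33.991), length = 7.8
Total = 115.8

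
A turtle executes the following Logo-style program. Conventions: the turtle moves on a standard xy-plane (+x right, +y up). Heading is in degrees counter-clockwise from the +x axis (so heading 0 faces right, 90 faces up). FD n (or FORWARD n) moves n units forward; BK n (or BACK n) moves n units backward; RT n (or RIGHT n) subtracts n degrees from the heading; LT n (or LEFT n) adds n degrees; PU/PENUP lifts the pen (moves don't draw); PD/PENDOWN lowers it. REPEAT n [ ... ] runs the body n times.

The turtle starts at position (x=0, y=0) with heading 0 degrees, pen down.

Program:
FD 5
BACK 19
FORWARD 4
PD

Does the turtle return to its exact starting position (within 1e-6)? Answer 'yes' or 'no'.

Executing turtle program step by step:
Start: pos=(0,0), heading=0, pen down
FD 5: (0,0) -> (5,0) [heading=0, draw]
BK 19: (5,0) -> (-14,0) [heading=0, draw]
FD 4: (-14,0) -> (-10,0) [heading=0, draw]
PD: pen down
Final: pos=(-10,0), heading=0, 3 segment(s) drawn

Start position: (0, 0)
Final position: (-10, 0)
Distance = 10; >= 1e-6 -> NOT closed

Answer: no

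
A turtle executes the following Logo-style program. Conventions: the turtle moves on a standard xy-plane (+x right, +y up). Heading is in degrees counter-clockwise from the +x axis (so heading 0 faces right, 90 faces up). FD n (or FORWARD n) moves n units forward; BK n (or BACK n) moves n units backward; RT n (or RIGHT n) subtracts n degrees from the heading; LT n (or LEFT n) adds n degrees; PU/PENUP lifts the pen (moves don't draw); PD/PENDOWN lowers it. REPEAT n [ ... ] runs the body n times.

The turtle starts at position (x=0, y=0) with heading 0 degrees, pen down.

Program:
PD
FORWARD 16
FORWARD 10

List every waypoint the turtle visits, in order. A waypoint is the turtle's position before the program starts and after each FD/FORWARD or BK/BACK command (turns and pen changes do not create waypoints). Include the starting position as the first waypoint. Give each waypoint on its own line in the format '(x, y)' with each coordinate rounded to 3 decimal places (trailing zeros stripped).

Executing turtle program step by step:
Start: pos=(0,0), heading=0, pen down
PD: pen down
FD 16: (0,0) -> (16,0) [heading=0, draw]
FD 10: (16,0) -> (26,0) [heading=0, draw]
Final: pos=(26,0), heading=0, 2 segment(s) drawn
Waypoints (3 total):
(0, 0)
(16, 0)
(26, 0)

Answer: (0, 0)
(16, 0)
(26, 0)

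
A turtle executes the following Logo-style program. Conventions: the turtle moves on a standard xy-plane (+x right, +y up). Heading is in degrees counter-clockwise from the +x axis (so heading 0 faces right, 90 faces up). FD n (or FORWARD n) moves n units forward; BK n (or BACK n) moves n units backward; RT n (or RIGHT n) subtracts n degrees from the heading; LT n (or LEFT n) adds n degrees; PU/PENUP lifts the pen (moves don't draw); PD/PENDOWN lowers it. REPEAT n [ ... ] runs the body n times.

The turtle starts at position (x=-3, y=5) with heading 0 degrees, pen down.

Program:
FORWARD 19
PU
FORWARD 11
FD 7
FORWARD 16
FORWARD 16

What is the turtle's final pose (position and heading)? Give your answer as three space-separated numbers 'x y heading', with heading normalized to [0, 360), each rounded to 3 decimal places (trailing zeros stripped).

Executing turtle program step by step:
Start: pos=(-3,5), heading=0, pen down
FD 19: (-3,5) -> (16,5) [heading=0, draw]
PU: pen up
FD 11: (16,5) -> (27,5) [heading=0, move]
FD 7: (27,5) -> (34,5) [heading=0, move]
FD 16: (34,5) -> (50,5) [heading=0, move]
FD 16: (50,5) -> (66,5) [heading=0, move]
Final: pos=(66,5), heading=0, 1 segment(s) drawn

Answer: 66 5 0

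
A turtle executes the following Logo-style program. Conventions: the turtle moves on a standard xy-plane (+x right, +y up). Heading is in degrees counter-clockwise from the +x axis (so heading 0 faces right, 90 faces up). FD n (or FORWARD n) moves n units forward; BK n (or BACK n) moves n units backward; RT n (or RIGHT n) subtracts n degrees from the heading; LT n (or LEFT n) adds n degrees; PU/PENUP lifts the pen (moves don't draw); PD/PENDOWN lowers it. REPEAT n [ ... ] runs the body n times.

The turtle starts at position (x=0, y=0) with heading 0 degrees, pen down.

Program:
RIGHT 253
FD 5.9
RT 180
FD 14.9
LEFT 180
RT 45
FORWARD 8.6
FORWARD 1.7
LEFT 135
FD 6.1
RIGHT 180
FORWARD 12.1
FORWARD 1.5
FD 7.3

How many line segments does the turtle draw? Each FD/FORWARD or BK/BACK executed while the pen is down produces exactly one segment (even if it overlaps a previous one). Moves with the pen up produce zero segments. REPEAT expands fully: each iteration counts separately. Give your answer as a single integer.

Answer: 8

Derivation:
Executing turtle program step by step:
Start: pos=(0,0), heading=0, pen down
RT 253: heading 0 -> 107
FD 5.9: (0,0) -> (-1.725,5.642) [heading=107, draw]
RT 180: heading 107 -> 287
FD 14.9: (-1.725,5.642) -> (2.631,-8.607) [heading=287, draw]
LT 180: heading 287 -> 107
RT 45: heading 107 -> 62
FD 8.6: (2.631,-8.607) -> (6.669,-1.013) [heading=62, draw]
FD 1.7: (6.669,-1.013) -> (7.467,0.488) [heading=62, draw]
LT 135: heading 62 -> 197
FD 6.1: (7.467,0.488) -> (1.633,-1.296) [heading=197, draw]
RT 180: heading 197 -> 17
FD 12.1: (1.633,-1.296) -> (13.205,2.242) [heading=17, draw]
FD 1.5: (13.205,2.242) -> (14.639,2.68) [heading=17, draw]
FD 7.3: (14.639,2.68) -> (21.62,4.815) [heading=17, draw]
Final: pos=(21.62,4.815), heading=17, 8 segment(s) drawn
Segments drawn: 8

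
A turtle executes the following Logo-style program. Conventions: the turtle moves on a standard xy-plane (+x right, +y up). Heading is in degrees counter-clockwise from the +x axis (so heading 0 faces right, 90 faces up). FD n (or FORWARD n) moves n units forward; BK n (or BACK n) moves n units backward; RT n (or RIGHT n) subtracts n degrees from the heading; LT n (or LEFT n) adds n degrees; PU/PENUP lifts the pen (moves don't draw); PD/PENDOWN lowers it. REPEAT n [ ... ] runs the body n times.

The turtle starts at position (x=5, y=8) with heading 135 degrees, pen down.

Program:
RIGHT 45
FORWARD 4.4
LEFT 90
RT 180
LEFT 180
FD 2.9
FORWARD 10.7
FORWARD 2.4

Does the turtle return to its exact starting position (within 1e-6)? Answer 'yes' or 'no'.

Answer: no

Derivation:
Executing turtle program step by step:
Start: pos=(5,8), heading=135, pen down
RT 45: heading 135 -> 90
FD 4.4: (5,8) -> (5,12.4) [heading=90, draw]
LT 90: heading 90 -> 180
RT 180: heading 180 -> 0
LT 180: heading 0 -> 180
FD 2.9: (5,12.4) -> (2.1,12.4) [heading=180, draw]
FD 10.7: (2.1,12.4) -> (-8.6,12.4) [heading=180, draw]
FD 2.4: (-8.6,12.4) -> (-11,12.4) [heading=180, draw]
Final: pos=(-11,12.4), heading=180, 4 segment(s) drawn

Start position: (5, 8)
Final position: (-11, 12.4)
Distance = 16.594; >= 1e-6 -> NOT closed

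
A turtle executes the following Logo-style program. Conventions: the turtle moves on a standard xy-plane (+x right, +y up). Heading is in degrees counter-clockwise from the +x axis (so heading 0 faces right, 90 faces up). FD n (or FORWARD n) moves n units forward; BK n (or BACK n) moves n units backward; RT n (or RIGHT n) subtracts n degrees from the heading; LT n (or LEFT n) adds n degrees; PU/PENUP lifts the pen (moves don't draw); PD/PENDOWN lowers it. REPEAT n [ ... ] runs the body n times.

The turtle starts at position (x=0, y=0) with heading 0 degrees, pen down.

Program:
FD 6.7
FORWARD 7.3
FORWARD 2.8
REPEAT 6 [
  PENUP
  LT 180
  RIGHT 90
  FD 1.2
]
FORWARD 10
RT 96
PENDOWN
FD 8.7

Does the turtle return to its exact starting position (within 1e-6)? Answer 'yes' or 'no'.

Answer: no

Derivation:
Executing turtle program step by step:
Start: pos=(0,0), heading=0, pen down
FD 6.7: (0,0) -> (6.7,0) [heading=0, draw]
FD 7.3: (6.7,0) -> (14,0) [heading=0, draw]
FD 2.8: (14,0) -> (16.8,0) [heading=0, draw]
REPEAT 6 [
  -- iteration 1/6 --
  PU: pen up
  LT 180: heading 0 -> 180
  RT 90: heading 180 -> 90
  FD 1.2: (16.8,0) -> (16.8,1.2) [heading=90, move]
  -- iteration 2/6 --
  PU: pen up
  LT 180: heading 90 -> 270
  RT 90: heading 270 -> 180
  FD 1.2: (16.8,1.2) -> (15.6,1.2) [heading=180, move]
  -- iteration 3/6 --
  PU: pen up
  LT 180: heading 180 -> 0
  RT 90: heading 0 -> 270
  FD 1.2: (15.6,1.2) -> (15.6,0) [heading=270, move]
  -- iteration 4/6 --
  PU: pen up
  LT 180: heading 270 -> 90
  RT 90: heading 90 -> 0
  FD 1.2: (15.6,0) -> (16.8,0) [heading=0, move]
  -- iteration 5/6 --
  PU: pen up
  LT 180: heading 0 -> 180
  RT 90: heading 180 -> 90
  FD 1.2: (16.8,0) -> (16.8,1.2) [heading=90, move]
  -- iteration 6/6 --
  PU: pen up
  LT 180: heading 90 -> 270
  RT 90: heading 270 -> 180
  FD 1.2: (16.8,1.2) -> (15.6,1.2) [heading=180, move]
]
FD 10: (15.6,1.2) -> (5.6,1.2) [heading=180, move]
RT 96: heading 180 -> 84
PD: pen down
FD 8.7: (5.6,1.2) -> (6.509,9.852) [heading=84, draw]
Final: pos=(6.509,9.852), heading=84, 4 segment(s) drawn

Start position: (0, 0)
Final position: (6.509, 9.852)
Distance = 11.809; >= 1e-6 -> NOT closed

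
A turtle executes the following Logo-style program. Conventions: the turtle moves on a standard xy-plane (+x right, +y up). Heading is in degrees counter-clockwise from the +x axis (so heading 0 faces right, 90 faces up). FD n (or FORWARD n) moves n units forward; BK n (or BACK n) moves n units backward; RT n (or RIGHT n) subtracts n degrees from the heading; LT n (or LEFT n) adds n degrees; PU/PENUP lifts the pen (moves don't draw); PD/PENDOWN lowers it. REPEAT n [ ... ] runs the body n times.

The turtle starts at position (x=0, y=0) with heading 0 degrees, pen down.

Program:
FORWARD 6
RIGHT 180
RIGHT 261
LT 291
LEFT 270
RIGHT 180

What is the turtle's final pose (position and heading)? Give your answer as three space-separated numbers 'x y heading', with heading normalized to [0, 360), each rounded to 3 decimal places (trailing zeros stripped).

Executing turtle program step by step:
Start: pos=(0,0), heading=0, pen down
FD 6: (0,0) -> (6,0) [heading=0, draw]
RT 180: heading 0 -> 180
RT 261: heading 180 -> 279
LT 291: heading 279 -> 210
LT 270: heading 210 -> 120
RT 180: heading 120 -> 300
Final: pos=(6,0), heading=300, 1 segment(s) drawn

Answer: 6 0 300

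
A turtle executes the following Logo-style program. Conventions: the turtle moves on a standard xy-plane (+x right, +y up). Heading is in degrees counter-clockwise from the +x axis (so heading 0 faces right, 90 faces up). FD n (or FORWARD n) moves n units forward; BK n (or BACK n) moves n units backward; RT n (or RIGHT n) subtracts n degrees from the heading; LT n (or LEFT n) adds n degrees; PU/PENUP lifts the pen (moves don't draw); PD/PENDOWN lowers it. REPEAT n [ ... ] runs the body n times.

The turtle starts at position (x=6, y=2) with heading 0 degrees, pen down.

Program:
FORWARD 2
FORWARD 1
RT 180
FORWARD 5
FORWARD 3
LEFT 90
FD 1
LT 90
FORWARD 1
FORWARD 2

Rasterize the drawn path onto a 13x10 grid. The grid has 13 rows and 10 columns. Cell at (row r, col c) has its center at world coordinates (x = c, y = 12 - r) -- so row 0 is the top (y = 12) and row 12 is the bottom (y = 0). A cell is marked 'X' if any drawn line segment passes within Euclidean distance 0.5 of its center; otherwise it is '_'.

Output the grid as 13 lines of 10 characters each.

Segment 0: (6,2) -> (8,2)
Segment 1: (8,2) -> (9,2)
Segment 2: (9,2) -> (4,2)
Segment 3: (4,2) -> (1,2)
Segment 4: (1,2) -> (1,1)
Segment 5: (1,1) -> (2,1)
Segment 6: (2,1) -> (4,1)

Answer: __________
__________
__________
__________
__________
__________
__________
__________
__________
__________
_XXXXXXXXX
_XXXX_____
__________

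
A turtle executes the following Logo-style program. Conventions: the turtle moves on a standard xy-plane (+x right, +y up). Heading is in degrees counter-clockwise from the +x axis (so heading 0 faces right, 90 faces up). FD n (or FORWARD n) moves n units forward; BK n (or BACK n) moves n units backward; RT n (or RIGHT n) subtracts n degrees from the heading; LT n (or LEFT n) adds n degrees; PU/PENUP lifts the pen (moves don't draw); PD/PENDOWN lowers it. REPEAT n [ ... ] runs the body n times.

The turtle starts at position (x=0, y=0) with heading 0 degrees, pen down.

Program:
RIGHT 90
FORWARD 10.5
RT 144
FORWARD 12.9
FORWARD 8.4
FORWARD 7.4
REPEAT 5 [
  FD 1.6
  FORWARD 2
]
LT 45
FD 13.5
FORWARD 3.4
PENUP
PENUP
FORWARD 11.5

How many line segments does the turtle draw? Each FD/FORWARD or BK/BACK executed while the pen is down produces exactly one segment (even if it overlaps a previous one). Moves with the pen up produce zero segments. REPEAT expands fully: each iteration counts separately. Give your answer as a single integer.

Answer: 16

Derivation:
Executing turtle program step by step:
Start: pos=(0,0), heading=0, pen down
RT 90: heading 0 -> 270
FD 10.5: (0,0) -> (0,-10.5) [heading=270, draw]
RT 144: heading 270 -> 126
FD 12.9: (0,-10.5) -> (-7.582,-0.064) [heading=126, draw]
FD 8.4: (-7.582,-0.064) -> (-12.52,6.732) [heading=126, draw]
FD 7.4: (-12.52,6.732) -> (-16.869,12.719) [heading=126, draw]
REPEAT 5 [
  -- iteration 1/5 --
  FD 1.6: (-16.869,12.719) -> (-17.81,14.013) [heading=126, draw]
  FD 2: (-17.81,14.013) -> (-18.985,15.631) [heading=126, draw]
  -- iteration 2/5 --
  FD 1.6: (-18.985,15.631) -> (-19.926,16.926) [heading=126, draw]
  FD 2: (-19.926,16.926) -> (-21.101,18.544) [heading=126, draw]
  -- iteration 3/5 --
  FD 1.6: (-21.101,18.544) -> (-22.042,19.838) [heading=126, draw]
  FD 2: (-22.042,19.838) -> (-23.218,21.456) [heading=126, draw]
  -- iteration 4/5 --
  FD 1.6: (-23.218,21.456) -> (-24.158,22.751) [heading=126, draw]
  FD 2: (-24.158,22.751) -> (-25.334,24.369) [heading=126, draw]
  -- iteration 5/5 --
  FD 1.6: (-25.334,24.369) -> (-26.274,25.663) [heading=126, draw]
  FD 2: (-26.274,25.663) -> (-27.45,27.281) [heading=126, draw]
]
LT 45: heading 126 -> 171
FD 13.5: (-27.45,27.281) -> (-40.783,29.393) [heading=171, draw]
FD 3.4: (-40.783,29.393) -> (-44.142,29.925) [heading=171, draw]
PU: pen up
PU: pen up
FD 11.5: (-44.142,29.925) -> (-55.5,31.724) [heading=171, move]
Final: pos=(-55.5,31.724), heading=171, 16 segment(s) drawn
Segments drawn: 16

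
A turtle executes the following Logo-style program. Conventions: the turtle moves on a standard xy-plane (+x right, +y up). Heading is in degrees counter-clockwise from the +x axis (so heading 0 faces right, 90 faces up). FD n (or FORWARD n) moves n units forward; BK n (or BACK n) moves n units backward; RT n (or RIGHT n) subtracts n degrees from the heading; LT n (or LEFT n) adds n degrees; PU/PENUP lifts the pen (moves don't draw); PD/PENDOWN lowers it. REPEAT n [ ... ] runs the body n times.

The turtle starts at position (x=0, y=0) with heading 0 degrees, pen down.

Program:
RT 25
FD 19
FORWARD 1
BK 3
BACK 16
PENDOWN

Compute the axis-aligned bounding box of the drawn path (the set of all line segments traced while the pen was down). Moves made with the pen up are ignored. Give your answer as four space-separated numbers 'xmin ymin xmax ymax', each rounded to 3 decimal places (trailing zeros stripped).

Answer: 0 -8.452 18.126 0

Derivation:
Executing turtle program step by step:
Start: pos=(0,0), heading=0, pen down
RT 25: heading 0 -> 335
FD 19: (0,0) -> (17.22,-8.03) [heading=335, draw]
FD 1: (17.22,-8.03) -> (18.126,-8.452) [heading=335, draw]
BK 3: (18.126,-8.452) -> (15.407,-7.185) [heading=335, draw]
BK 16: (15.407,-7.185) -> (0.906,-0.423) [heading=335, draw]
PD: pen down
Final: pos=(0.906,-0.423), heading=335, 4 segment(s) drawn

Segment endpoints: x in {0, 0.906, 15.407, 17.22, 18.126}, y in {-8.452, -8.03, -7.185, -0.423, 0}
xmin=0, ymin=-8.452, xmax=18.126, ymax=0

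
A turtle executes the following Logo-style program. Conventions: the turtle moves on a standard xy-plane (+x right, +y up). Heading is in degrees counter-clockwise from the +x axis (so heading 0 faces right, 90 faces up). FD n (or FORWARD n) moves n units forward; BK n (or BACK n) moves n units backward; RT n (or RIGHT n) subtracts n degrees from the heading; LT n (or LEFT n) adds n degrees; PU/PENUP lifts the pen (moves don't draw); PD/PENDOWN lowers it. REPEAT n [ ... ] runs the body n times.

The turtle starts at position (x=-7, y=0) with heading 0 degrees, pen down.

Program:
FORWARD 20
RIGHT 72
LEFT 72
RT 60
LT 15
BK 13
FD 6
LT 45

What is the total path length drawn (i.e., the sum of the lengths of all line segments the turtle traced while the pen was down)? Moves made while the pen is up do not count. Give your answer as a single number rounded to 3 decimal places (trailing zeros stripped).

Executing turtle program step by step:
Start: pos=(-7,0), heading=0, pen down
FD 20: (-7,0) -> (13,0) [heading=0, draw]
RT 72: heading 0 -> 288
LT 72: heading 288 -> 0
RT 60: heading 0 -> 300
LT 15: heading 300 -> 315
BK 13: (13,0) -> (3.808,9.192) [heading=315, draw]
FD 6: (3.808,9.192) -> (8.05,4.95) [heading=315, draw]
LT 45: heading 315 -> 0
Final: pos=(8.05,4.95), heading=0, 3 segment(s) drawn

Segment lengths:
  seg 1: (-7,0) -> (13,0), length = 20
  seg 2: (13,0) -> (3.808,9.192), length = 13
  seg 3: (3.808,9.192) -> (8.05,4.95), length = 6
Total = 39

Answer: 39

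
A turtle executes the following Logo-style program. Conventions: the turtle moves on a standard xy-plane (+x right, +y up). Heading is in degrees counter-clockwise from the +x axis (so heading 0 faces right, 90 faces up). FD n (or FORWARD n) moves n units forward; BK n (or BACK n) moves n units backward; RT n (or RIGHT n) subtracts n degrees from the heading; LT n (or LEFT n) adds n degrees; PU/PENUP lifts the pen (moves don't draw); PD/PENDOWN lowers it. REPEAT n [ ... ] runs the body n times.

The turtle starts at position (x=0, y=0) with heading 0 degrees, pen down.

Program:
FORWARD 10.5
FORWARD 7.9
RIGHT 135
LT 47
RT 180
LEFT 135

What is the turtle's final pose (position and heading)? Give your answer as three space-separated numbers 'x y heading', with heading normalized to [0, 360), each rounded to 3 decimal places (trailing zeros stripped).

Answer: 18.4 0 227

Derivation:
Executing turtle program step by step:
Start: pos=(0,0), heading=0, pen down
FD 10.5: (0,0) -> (10.5,0) [heading=0, draw]
FD 7.9: (10.5,0) -> (18.4,0) [heading=0, draw]
RT 135: heading 0 -> 225
LT 47: heading 225 -> 272
RT 180: heading 272 -> 92
LT 135: heading 92 -> 227
Final: pos=(18.4,0), heading=227, 2 segment(s) drawn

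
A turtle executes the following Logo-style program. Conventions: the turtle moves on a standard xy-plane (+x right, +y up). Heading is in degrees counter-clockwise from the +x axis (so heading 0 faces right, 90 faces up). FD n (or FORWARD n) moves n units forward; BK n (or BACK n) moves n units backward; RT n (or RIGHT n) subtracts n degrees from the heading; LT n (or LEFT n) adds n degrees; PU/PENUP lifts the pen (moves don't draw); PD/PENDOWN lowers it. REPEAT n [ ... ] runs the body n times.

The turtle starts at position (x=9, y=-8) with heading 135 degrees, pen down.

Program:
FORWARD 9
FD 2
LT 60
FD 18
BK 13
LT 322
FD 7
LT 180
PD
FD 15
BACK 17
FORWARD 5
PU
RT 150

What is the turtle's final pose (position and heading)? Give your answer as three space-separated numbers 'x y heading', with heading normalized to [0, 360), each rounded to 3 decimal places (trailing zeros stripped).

Executing turtle program step by step:
Start: pos=(9,-8), heading=135, pen down
FD 9: (9,-8) -> (2.636,-1.636) [heading=135, draw]
FD 2: (2.636,-1.636) -> (1.222,-0.222) [heading=135, draw]
LT 60: heading 135 -> 195
FD 18: (1.222,-0.222) -> (-16.165,-4.881) [heading=195, draw]
BK 13: (-16.165,-4.881) -> (-3.608,-1.516) [heading=195, draw]
LT 322: heading 195 -> 157
FD 7: (-3.608,-1.516) -> (-10.051,1.219) [heading=157, draw]
LT 180: heading 157 -> 337
PD: pen down
FD 15: (-10.051,1.219) -> (3.756,-4.642) [heading=337, draw]
BK 17: (3.756,-4.642) -> (-11.892,2.001) [heading=337, draw]
FD 5: (-11.892,2.001) -> (-7.29,0.047) [heading=337, draw]
PU: pen up
RT 150: heading 337 -> 187
Final: pos=(-7.29,0.047), heading=187, 8 segment(s) drawn

Answer: -7.29 0.047 187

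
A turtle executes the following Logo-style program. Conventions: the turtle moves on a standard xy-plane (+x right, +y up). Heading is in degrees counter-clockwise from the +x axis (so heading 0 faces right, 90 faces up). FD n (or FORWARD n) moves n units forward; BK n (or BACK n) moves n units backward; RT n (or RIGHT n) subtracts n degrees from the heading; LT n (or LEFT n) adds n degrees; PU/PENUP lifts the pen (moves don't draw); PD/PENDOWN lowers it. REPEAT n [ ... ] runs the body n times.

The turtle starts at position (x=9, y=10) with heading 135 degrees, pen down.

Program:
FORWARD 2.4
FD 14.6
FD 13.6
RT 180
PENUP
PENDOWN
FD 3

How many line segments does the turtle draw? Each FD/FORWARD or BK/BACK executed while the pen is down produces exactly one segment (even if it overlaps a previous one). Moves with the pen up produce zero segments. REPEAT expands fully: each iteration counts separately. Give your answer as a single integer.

Executing turtle program step by step:
Start: pos=(9,10), heading=135, pen down
FD 2.4: (9,10) -> (7.303,11.697) [heading=135, draw]
FD 14.6: (7.303,11.697) -> (-3.021,22.021) [heading=135, draw]
FD 13.6: (-3.021,22.021) -> (-12.637,31.637) [heading=135, draw]
RT 180: heading 135 -> 315
PU: pen up
PD: pen down
FD 3: (-12.637,31.637) -> (-10.516,29.516) [heading=315, draw]
Final: pos=(-10.516,29.516), heading=315, 4 segment(s) drawn
Segments drawn: 4

Answer: 4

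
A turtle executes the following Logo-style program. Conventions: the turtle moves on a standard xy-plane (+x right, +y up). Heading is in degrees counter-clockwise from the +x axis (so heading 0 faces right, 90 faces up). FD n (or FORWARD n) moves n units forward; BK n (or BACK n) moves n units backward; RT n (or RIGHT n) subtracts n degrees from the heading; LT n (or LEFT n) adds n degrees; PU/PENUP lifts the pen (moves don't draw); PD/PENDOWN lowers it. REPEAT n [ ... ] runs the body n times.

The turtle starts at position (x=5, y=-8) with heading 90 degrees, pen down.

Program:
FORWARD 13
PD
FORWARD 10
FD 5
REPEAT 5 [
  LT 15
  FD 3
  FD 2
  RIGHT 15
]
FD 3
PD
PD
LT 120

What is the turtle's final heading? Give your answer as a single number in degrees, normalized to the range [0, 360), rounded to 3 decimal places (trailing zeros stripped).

Executing turtle program step by step:
Start: pos=(5,-8), heading=90, pen down
FD 13: (5,-8) -> (5,5) [heading=90, draw]
PD: pen down
FD 10: (5,5) -> (5,15) [heading=90, draw]
FD 5: (5,15) -> (5,20) [heading=90, draw]
REPEAT 5 [
  -- iteration 1/5 --
  LT 15: heading 90 -> 105
  FD 3: (5,20) -> (4.224,22.898) [heading=105, draw]
  FD 2: (4.224,22.898) -> (3.706,24.83) [heading=105, draw]
  RT 15: heading 105 -> 90
  -- iteration 2/5 --
  LT 15: heading 90 -> 105
  FD 3: (3.706,24.83) -> (2.929,27.727) [heading=105, draw]
  FD 2: (2.929,27.727) -> (2.412,29.659) [heading=105, draw]
  RT 15: heading 105 -> 90
  -- iteration 3/5 --
  LT 15: heading 90 -> 105
  FD 3: (2.412,29.659) -> (1.635,32.557) [heading=105, draw]
  FD 2: (1.635,32.557) -> (1.118,34.489) [heading=105, draw]
  RT 15: heading 105 -> 90
  -- iteration 4/5 --
  LT 15: heading 90 -> 105
  FD 3: (1.118,34.489) -> (0.341,37.387) [heading=105, draw]
  FD 2: (0.341,37.387) -> (-0.176,39.319) [heading=105, draw]
  RT 15: heading 105 -> 90
  -- iteration 5/5 --
  LT 15: heading 90 -> 105
  FD 3: (-0.176,39.319) -> (-0.953,42.216) [heading=105, draw]
  FD 2: (-0.953,42.216) -> (-1.47,44.148) [heading=105, draw]
  RT 15: heading 105 -> 90
]
FD 3: (-1.47,44.148) -> (-1.47,47.148) [heading=90, draw]
PD: pen down
PD: pen down
LT 120: heading 90 -> 210
Final: pos=(-1.47,47.148), heading=210, 14 segment(s) drawn

Answer: 210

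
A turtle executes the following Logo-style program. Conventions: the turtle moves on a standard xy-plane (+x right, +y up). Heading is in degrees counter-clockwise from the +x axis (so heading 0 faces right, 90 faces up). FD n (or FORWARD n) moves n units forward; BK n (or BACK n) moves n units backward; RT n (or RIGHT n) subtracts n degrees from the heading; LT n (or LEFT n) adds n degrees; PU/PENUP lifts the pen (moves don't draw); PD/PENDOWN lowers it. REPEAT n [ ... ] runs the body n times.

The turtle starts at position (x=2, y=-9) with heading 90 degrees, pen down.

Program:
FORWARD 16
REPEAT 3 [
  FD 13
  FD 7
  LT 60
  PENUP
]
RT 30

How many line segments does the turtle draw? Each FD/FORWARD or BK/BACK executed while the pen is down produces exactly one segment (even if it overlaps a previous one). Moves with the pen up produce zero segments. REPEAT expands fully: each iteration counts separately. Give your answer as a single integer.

Answer: 3

Derivation:
Executing turtle program step by step:
Start: pos=(2,-9), heading=90, pen down
FD 16: (2,-9) -> (2,7) [heading=90, draw]
REPEAT 3 [
  -- iteration 1/3 --
  FD 13: (2,7) -> (2,20) [heading=90, draw]
  FD 7: (2,20) -> (2,27) [heading=90, draw]
  LT 60: heading 90 -> 150
  PU: pen up
  -- iteration 2/3 --
  FD 13: (2,27) -> (-9.258,33.5) [heading=150, move]
  FD 7: (-9.258,33.5) -> (-15.321,37) [heading=150, move]
  LT 60: heading 150 -> 210
  PU: pen up
  -- iteration 3/3 --
  FD 13: (-15.321,37) -> (-26.579,30.5) [heading=210, move]
  FD 7: (-26.579,30.5) -> (-32.641,27) [heading=210, move]
  LT 60: heading 210 -> 270
  PU: pen up
]
RT 30: heading 270 -> 240
Final: pos=(-32.641,27), heading=240, 3 segment(s) drawn
Segments drawn: 3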